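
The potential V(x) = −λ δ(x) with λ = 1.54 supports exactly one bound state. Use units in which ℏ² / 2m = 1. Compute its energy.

For x ≠ 0 the bound state is ψ ∝ e^{−κ|x|}; integrating the TISE across the delta gives the cusp condition 2κ = 2mλ/ℏ², so κ = 0.7700.
Then E = −ℏ²κ²/(2m) = −mλ²/(2ℏ²) = -0.5929.

E = -0.593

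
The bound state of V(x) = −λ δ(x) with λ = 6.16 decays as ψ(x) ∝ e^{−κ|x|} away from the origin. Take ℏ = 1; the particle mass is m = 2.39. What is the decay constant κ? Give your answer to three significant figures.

κ = 14.7

Integrating the TISE across x = 0 gives the cusp condition ψ'(0⁺) − ψ'(0⁻) = −(2mλ/ℏ²)ψ(0).
With ψ ∝ e^{−κ|x|} this yields −2κ = −2mλ/ℏ², so κ = mλ/ℏ² = 14.72.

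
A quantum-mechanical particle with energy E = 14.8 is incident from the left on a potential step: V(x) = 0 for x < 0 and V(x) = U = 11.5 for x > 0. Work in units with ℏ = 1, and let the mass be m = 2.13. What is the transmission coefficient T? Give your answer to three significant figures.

T = 0.871

The wavenumbers are k₁ = √(2mE)/ℏ = 7.940 on the left and k₂ = √(2m(E − U))/ℏ = 3.749 on the right.
Continuity of ψ and ψ′ at the step yields the reflection amplitude r = (k₁ − k₂)/(k₁ + k₂) = 0.3585; thus R = |r|² = 0.1285, T = 0.8715.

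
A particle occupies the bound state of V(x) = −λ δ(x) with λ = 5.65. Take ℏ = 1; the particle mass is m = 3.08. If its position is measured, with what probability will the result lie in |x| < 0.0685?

P = 0.908

The normalised bound state is ψ = √κ e^{−κ|x|} with κ = mλ/ℏ² = 17.40.
P(|x| < d) = ∫_{−d}^{d} κ e^{−2κ|x|} dx = 1 − e^{−2κd} = 1 − e^{−2.384} = 0.9078.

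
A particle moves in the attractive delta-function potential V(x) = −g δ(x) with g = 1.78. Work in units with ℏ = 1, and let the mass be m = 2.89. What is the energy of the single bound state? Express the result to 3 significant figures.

E = -4.58

The bound state is ψ(x) = √κ e^{−κ|x|}. The derivative jump ψ'(0⁺) − ψ'(0⁻) = −(2mg/ℏ²)ψ(0) fixes κ = mg/ℏ² = 5.144.
Then E = −ℏ²κ²/(2m) = −mg²/(2ℏ²) = -4.578.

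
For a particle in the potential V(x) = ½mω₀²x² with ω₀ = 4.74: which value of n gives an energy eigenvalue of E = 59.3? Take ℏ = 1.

n = 12

E_n = ℏω₀(n + ½) ⇒ n = E/(ℏω₀) − ½ = 59.3/4.74 − 0.5 = 12.011 → n = 12.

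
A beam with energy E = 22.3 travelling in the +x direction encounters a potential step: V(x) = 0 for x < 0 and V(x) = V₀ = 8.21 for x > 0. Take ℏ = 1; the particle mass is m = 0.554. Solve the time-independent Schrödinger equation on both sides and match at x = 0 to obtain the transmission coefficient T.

The wavenumbers are k₁ = √(2mE)/ℏ = 4.971 on the left and k₂ = √(2m(E − V₀))/ℏ = 3.951 on the right.
Matching ψ and ψ′ at x = 0 gives r = (k₁ − k₂)/(k₁ + k₂), so R = r² = 0.01306 and T = 1 − R = 0.9869.

T = 0.987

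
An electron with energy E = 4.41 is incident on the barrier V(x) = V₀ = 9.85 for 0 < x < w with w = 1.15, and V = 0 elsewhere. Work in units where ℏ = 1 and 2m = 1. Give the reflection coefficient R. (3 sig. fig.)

R = 0.982

Since E < V₀ the interior solution is evanescent with decay constant κ = √(2m(V₀ − E))/ℏ = 2.332.
κw = 2.682, sinh(κw) = 7.275.
Matching ψ, ψ′ at both faces gives T = [1 + V₀² sinh²(κw) / (4E(V₀ − E))]⁻¹ = 1/54.51 = 0.0183.
R = 1 − T = 0.982.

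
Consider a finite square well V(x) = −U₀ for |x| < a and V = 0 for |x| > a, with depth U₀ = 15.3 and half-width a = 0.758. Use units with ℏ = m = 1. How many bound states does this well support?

Define the well-strength parameter z₀ = (a/ℏ)√(2mU₀) = 0.758 × √(2·1·15.3) = 4.193.
The even/odd transcendental equations gain one root per π/2 in z₀, giving N = 1 + ⌊2z₀/π⌋ = 1 + ⌊2.669⌋ = 3.

N = 3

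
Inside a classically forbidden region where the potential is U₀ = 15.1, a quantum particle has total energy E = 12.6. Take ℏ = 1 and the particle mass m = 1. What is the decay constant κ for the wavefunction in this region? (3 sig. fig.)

κ = 2.24

Since E < U₀ the TISE in this region is ψ'' = κ²ψ with κ = √(2m(U₀ − E))/ℏ.
κ = √(2 × 1 × 2.5) = 2.236.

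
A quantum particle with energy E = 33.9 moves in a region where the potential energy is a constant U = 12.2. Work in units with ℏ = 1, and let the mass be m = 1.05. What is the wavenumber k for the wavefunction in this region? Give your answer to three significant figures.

k = 6.75

With E > U the solution is oscillatory, ψ ∝ e^{±ikx} with k = √(2m(E − U))/ℏ.
k = √(2 × 1.05 × 21.7) = 6.751.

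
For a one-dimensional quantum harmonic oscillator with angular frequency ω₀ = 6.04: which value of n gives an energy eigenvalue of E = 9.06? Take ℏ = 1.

n = 1

Invert E_n = (n + ½)ℏω₀: n = E/ℏω₀ − ½ = 1.000, so n = 1.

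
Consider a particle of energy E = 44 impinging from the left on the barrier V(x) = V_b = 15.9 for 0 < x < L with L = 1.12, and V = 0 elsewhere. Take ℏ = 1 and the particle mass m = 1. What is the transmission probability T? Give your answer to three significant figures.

T = 0.964

E > V_b: inside the barrier k₂ = √(2m(E − V_b))/ℏ = 7.497, k₂L = 8.396.
Matching at both interfaces gives T⁻¹ = 1 + V_b² sin²(k₂L) / [4E(E − V_b)] = 1.038, hence T = 0.964.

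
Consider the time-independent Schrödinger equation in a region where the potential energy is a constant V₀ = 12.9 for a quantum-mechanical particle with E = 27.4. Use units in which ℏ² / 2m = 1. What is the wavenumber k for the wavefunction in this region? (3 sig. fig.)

k = 3.81

With E > V₀ the solution is oscillatory, ψ ∝ e^{±ikx} with k = √(2m(E − V₀))/ℏ.
k = √(2 × 0.5 × 14.5) = 3.808.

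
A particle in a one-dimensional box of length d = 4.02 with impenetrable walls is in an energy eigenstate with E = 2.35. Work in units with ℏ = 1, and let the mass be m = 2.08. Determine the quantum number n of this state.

For an infinite well E_n = n²π²ℏ²/(2md²), so n = (d/πℏ)√(2mE).
n = (4.02/π) × √(2 × 2.08 × 2.35) = 4.001 → n = 4.

n = 4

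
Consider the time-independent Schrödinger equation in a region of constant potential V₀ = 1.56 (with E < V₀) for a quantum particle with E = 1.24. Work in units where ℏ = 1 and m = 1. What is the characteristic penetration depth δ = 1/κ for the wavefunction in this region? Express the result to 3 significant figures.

δ = 1.25

Since E < V₀ the TISE in this region is ψ'' = κ²ψ with κ = √(2m(V₀ − E))/ℏ.
κ = √(2 × 1 × 0.32) = 0.8000. The penetration depth is δ = 1/κ = 1.25.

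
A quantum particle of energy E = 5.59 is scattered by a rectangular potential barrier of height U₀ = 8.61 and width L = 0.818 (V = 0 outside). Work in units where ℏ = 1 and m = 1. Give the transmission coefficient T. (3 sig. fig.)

Since E < U₀ the interior solution is evanescent with decay constant κ = √(2m(U₀ − E))/ℏ = 2.458.
κL = 2.010, sinh(κL) = 3.666.
The exact tunnelling result is T⁻¹ = 1 + U₀² sinh²(κL) / [4E(U₀ − E)] = 15.75, so T = 0.0635.

T = 0.0635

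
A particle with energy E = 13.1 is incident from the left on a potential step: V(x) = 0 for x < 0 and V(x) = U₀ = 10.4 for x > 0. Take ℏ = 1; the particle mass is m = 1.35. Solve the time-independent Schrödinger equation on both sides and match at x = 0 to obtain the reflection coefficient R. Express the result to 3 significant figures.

R = 0.141

On each side the TISE gives plane waves with k = √(2m(E − V))/ℏ: k₁ = √(2·1.35·13.1) = 5.947, k₂ = √(2·1.35·2.7) = 2.700.
Continuity of ψ and ψ′ at the step yields the reflection amplitude r = (k₁ − k₂)/(k₁ + k₂) = 0.3755; thus R = |r|² = 0.1410, T = 0.8590.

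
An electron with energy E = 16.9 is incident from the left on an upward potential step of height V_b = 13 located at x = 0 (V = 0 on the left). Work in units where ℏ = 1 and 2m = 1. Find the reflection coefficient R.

The wavenumbers are k₁ = √(2mE)/ℏ = 4.111 on the left and k₂ = √(2m(E − V_b))/ℏ = 1.975 on the right.
Matching ψ and ψ′ at x = 0 gives r = (k₁ − k₂)/(k₁ + k₂), so R = r² = 0.1232 and T = 1 − R = 0.8768.

R = 0.123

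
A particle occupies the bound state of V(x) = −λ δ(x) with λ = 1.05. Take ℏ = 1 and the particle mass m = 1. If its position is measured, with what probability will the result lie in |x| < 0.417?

P = 0.583

The normalised bound state is ψ = √κ e^{−κ|x|} with κ = mλ/ℏ² = 1.050.
P(|x| < d) = ∫_{−d}^{d} κ e^{−2κ|x|} dx = 1 − e^{−2κd} = 1 − e^{−0.8757} = 0.5834.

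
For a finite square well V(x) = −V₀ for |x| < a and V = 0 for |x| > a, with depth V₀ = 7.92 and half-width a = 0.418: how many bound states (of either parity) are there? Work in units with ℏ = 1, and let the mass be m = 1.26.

N = 2

Define the well-strength parameter z₀ = (a/ℏ)√(2mV₀) = 0.418 × √(2·1.26·7.92) = 1.867.
A new bound state (alternating even/odd) appears each time z₀ passes a multiple of π/2, so N = ⌊2z₀/π⌋ + 1 = ⌊1.189⌋ + 1 = 2.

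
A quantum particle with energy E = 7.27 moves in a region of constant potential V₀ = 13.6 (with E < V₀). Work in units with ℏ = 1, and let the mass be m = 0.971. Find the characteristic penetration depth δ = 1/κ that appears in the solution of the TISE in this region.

Since E < V₀ the TISE in this region is ψ'' = κ²ψ with κ = √(2m(V₀ − E))/ℏ.
κ = √(2 × 0.971 × 6.33) = 3.506. The penetration depth is δ = 1/κ = 0.285.

δ = 0.285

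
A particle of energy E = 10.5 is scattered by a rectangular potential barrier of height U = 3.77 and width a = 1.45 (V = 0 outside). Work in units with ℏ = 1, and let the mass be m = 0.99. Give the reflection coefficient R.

Above the barrier the interior wavenumber is k₂ = √(2m(E − U))/ℏ = 3.650, giving phase k₂a = 5.293.
T = [1 + U² sin²(k₂a) / (4E(E − U))]⁻¹ = 1/1.035 = 0.966.
R = 1 − T = 0.0340.

R = 0.0340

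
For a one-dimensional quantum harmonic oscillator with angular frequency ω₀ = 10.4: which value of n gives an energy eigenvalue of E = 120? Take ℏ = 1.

E_n = ℏω₀(n + ½) ⇒ n = E/(ℏω₀) − ½ = 120/10.4 − 0.5 = 11.038 → n = 11.

n = 11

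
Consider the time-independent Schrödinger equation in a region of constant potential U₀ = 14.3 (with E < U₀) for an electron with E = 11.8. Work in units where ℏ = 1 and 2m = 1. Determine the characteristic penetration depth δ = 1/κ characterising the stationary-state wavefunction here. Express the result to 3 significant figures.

Since E < U₀ the TISE in this region is ψ'' = κ²ψ with κ = √(2m(U₀ − E))/ℏ.
κ = √(2 × 0.5 × 2.5) = 1.581. The penetration depth is δ = 1/κ = 0.632.

δ = 0.632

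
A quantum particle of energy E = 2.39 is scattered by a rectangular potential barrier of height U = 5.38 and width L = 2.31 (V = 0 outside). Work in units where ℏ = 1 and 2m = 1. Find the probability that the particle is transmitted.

Since E < U the interior solution is evanescent with decay constant κ = √(2m(U − E))/ℏ = 1.729.
κL = 3.994, sinh(κL) = 27.14.
The exact tunnelling result is T⁻¹ = 1 + U² sinh²(κL) / [4E(U − E)] = 746.7, so T = 0.00134.

T = 0.00134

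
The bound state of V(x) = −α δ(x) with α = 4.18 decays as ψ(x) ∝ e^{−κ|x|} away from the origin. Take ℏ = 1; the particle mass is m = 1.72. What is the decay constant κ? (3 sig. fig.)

κ = 7.19

Integrate −(ℏ²/2m)ψ'' − αδ(x)ψ = Eψ from −ε to +ε: the ψ'' term gives ψ'(0⁺) − ψ'(0⁻) and the δ term gives −(2mα/ℏ²)ψ(0).
With ψ ∝ e^{−κ|x|} this yields −2κ = −2mα/ℏ², so κ = mα/ℏ² = 7.190.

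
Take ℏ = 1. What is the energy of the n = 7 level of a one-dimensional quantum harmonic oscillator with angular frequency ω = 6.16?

E = 46.2

The oscillator eigenvalues are E_n = ℏω(n + ½), so E_7 = 6.16 × 7.5 = 46.20.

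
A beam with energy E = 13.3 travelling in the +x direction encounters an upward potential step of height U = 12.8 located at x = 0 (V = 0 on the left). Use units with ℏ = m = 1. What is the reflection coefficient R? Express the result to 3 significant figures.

R = 0.456

On each side the TISE gives plane waves with k = √(2m(E − V))/ℏ: k₁ = √(2·1·13.3) = 5.158, k₂ = √(2·1·0.5) = 1.000.
Matching ψ and ψ′ at x = 0 gives r = (k₁ − k₂)/(k₁ + k₂), so R = r² = 0.4559 and T = 1 − R = 0.5441.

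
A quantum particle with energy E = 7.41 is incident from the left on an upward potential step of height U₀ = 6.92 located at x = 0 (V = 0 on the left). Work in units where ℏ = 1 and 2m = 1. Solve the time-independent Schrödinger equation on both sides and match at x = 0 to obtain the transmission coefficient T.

The wavenumbers are k₁ = √(2mE)/ℏ = 2.722 on the left and k₂ = √(2m(E − U₀))/ℏ = 0.7000 on the right.
Matching ψ and ψ′ at x = 0 gives r = (k₁ − k₂)/(k₁ + k₂), so R = r² = 0.3492 and T = 1 − R = 0.6508.

T = 0.651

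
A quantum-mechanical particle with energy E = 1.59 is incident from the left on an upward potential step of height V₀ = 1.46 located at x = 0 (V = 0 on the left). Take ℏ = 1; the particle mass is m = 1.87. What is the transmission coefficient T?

T = 0.692

The wavenumbers are k₁ = √(2mE)/ℏ = 2.439 on the left and k₂ = √(2m(E − V₀))/ℏ = 0.6973 on the right.
Continuity of ψ and ψ′ at the step yields the reflection amplitude r = (k₁ − k₂)/(k₁ + k₂) = 0.5553; thus R = |r|² = 0.3083, T = 0.6917.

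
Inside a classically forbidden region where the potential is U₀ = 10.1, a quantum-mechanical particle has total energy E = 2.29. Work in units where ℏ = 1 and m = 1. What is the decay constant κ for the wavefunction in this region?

κ = 3.95

Since E < U₀ the TISE in this region is ψ'' = κ²ψ with κ = √(2m(U₀ − E))/ℏ.
κ = √(2 × 1 × 7.81) = 3.952.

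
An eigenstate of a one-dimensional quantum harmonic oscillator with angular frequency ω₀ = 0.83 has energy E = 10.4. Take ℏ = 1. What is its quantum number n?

Invert E_n = (n + ½)ℏω₀: n = E/ℏω₀ − ½ = 12.030, so n = 12.

n = 12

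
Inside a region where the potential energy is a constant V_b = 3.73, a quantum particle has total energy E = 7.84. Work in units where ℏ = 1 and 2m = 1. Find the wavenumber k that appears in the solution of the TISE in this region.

With E > V_b the solution is oscillatory, ψ ∝ e^{±ikx} with k = √(2m(E − V_b))/ℏ.
k = √(2 × 0.5 × 4.11) = 2.027.

k = 2.03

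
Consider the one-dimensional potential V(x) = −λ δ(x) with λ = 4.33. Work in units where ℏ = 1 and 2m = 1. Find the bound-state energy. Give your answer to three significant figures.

For x ≠ 0 the bound state is ψ ∝ e^{−κ|x|}; integrating the TISE across the delta gives the cusp condition 2κ = 2mλ/ℏ², so κ = 2.165.
Then E = −ℏ²κ²/(2m) = −mλ²/(2ℏ²) = -4.687.

E = -4.69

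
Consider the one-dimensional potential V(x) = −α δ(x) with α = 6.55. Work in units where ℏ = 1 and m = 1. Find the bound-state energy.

E = -21.5

For x ≠ 0 the bound state is ψ ∝ e^{−κ|x|}; integrating the TISE across the delta gives the cusp condition 2κ = 2mα/ℏ², so κ = 6.550.
Then E = −ℏ²κ²/(2m) = −mα²/(2ℏ²) = -21.45.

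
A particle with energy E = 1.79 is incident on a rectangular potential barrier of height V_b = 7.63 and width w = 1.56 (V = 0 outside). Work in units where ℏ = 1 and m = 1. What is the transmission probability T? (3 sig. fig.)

E < V_b: inside the barrier ψ ∝ e^{±κx} with κ = √(2m(V_b − E))/ℏ = 3.418.
κw = 5.331, sinh(κw) = 103.4.
The exact tunnelling result is T⁻¹ = 1 + V_b² sinh²(κw) / [4E(V_b − E)] = 14880, so T = 0.0000672.

T = 0.0000672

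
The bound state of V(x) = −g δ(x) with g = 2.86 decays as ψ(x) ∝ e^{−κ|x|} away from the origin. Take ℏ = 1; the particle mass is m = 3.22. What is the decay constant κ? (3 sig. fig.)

Integrate −(ℏ²/2m)ψ'' − gδ(x)ψ = Eψ from −ε to +ε: the ψ'' term gives ψ'(0⁺) − ψ'(0⁻) and the δ term gives −(2mg/ℏ²)ψ(0).
With ψ ∝ e^{−κ|x|} this yields −2κ = −2mg/ℏ², so κ = mg/ℏ² = 9.209.

κ = 9.21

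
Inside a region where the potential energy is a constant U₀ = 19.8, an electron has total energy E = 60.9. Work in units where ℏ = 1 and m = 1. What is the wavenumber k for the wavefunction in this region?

k = 9.07

With E > U₀ the solution is oscillatory, ψ ∝ e^{±ikx} with k = √(2m(E − U₀))/ℏ.
k = √(2 × 1 × 41.1) = 9.066.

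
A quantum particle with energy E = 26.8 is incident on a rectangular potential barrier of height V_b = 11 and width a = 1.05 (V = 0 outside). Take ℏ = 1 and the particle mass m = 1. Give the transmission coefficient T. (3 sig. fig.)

Above the barrier the interior wavenumber is k₂ = √(2m(E − V_b))/ℏ = 5.621, giving phase k₂a = 5.902.
T = [1 + V_b² sin²(k₂a) / (4E(E − V_b))]⁻¹ = 1/1.010 = 0.990.

T = 0.990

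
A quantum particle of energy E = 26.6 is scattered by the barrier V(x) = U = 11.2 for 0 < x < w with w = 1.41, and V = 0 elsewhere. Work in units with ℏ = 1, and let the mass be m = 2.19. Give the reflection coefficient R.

E > U: inside the barrier k₂ = √(2m(E − U))/ℏ = 8.213, k₂w = 11.58.
T = [1 + U² sin²(k₂w) / (4E(E − U))]⁻¹ = 1/1.053 = 0.949.
R = 1 − T = 0.0505.

R = 0.0505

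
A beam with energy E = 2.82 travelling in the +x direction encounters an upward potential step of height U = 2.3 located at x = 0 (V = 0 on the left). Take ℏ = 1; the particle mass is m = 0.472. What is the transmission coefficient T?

On each side the TISE gives plane waves with k = √(2m(E − V))/ℏ: k₁ = √(2·0.472·2.82) = 1.632, k₂ = √(2·0.472·0.52) = 0.7006.
Matching ψ and ψ′ at x = 0 gives r = (k₁ − k₂)/(k₁ + k₂), so R = r² = 0.1593 and T = 1 − R = 0.8407.

T = 0.841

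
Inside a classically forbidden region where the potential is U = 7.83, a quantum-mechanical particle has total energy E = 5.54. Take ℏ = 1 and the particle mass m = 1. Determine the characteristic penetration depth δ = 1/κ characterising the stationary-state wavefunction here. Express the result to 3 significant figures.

Since E < U the TISE in this region is ψ'' = κ²ψ with κ = √(2m(U − E))/ℏ.
κ = √(2 × 1 × 2.29) = 2.140. The penetration depth is δ = 1/κ = 0.467.

δ = 0.467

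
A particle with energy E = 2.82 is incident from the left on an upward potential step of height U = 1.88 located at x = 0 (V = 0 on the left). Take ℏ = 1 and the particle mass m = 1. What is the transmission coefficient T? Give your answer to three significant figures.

T = 0.928

The wavenumbers are k₁ = √(2mE)/ℏ = 2.375 on the left and k₂ = √(2m(E − U))/ℏ = 1.371 on the right.
Matching ψ and ψ′ at x = 0 gives r = (k₁ − k₂)/(k₁ + k₂), so R = r² = 0.07180 and T = 1 − R = 0.9282.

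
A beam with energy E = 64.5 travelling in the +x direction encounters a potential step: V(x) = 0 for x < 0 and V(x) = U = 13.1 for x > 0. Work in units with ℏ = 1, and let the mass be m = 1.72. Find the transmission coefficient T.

T = 0.997

On each side the TISE gives plane waves with k = √(2m(E − V))/ℏ: k₁ = √(2·1.72·64.5) = 14.90, k₂ = √(2·1.72·51.4) = 13.30.
Continuity of ψ and ψ′ at the step yields the reflection amplitude r = (k₁ − k₂)/(k₁ + k₂) = 0.05670; thus R = |r|² = 0.003214, T = 0.9968.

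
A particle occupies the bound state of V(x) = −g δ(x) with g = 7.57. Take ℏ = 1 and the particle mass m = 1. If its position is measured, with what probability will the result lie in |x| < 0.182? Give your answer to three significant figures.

P = 0.936

The normalised bound state is ψ = √κ e^{−κ|x|} with κ = mg/ℏ² = 7.570.
P(|x| < d) = ∫_{−d}^{d} κ e^{−2κ|x|} dx = 1 − e^{−2κd} = 1 − e^{−2.755} = 0.9364.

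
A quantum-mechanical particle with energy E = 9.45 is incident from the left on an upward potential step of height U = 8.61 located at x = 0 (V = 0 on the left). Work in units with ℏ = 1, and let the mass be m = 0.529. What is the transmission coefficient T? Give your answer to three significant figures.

On each side the TISE gives plane waves with k = √(2m(E − V))/ℏ: k₁ = √(2·0.529·9.45) = 3.162, k₂ = √(2·0.529·0.84) = 0.9427.
Continuity of ψ and ψ′ at the step yields the reflection amplitude r = (k₁ − k₂)/(k₁ + k₂) = 0.5407; thus R = |r|² = 0.2923, T = 0.7077.

T = 0.708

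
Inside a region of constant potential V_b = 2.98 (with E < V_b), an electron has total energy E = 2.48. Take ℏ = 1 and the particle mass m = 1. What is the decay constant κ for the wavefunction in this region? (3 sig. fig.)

κ = 1.00

Since E < V_b the TISE in this region is ψ'' = κ²ψ with κ = √(2m(V_b − E))/ℏ.
κ = √(2 × 1 × 0.5) = 1.000.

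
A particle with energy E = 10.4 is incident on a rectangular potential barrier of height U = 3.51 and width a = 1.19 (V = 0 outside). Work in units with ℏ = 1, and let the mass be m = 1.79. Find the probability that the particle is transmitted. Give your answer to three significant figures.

Above the barrier the interior wavenumber is k₂ = √(2m(E − U))/ℏ = 4.967, giving phase k₂a = 5.910.
T = [1 + U² sin²(k₂a) / (4E(E − U))]⁻¹ = 1/1.006 = 0.994.

T = 0.994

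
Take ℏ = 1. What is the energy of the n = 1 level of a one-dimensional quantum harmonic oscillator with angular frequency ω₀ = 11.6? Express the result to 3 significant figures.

Using E_n = (n + ½)ℏω₀: E_1 = 1.5 × 11.6 = 17.40.

E = 17.4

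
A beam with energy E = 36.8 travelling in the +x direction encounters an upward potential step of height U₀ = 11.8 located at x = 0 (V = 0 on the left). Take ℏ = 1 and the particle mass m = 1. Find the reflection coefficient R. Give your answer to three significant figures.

R = 0.00928

The wavenumbers are k₁ = √(2mE)/ℏ = 8.579 on the left and k₂ = √(2m(E − U₀))/ℏ = 7.071 on the right.
Matching ψ and ψ′ at x = 0 gives r = (k₁ − k₂)/(k₁ + k₂), so R = r² = 0.009284 and T = 1 − R = 0.9907.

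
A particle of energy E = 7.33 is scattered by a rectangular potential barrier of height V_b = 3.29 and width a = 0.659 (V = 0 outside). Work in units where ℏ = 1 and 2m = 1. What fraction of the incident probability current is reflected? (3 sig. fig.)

Above the barrier the interior wavenumber is k₂ = √(2m(E − V_b))/ℏ = 2.010, giving phase k₂a = 1.325.
T = [1 + V_b² sin²(k₂a) / (4E(E − V_b))]⁻¹ = 1/1.086 = 0.921.
R = 1 − T = 0.0791.

R = 0.0791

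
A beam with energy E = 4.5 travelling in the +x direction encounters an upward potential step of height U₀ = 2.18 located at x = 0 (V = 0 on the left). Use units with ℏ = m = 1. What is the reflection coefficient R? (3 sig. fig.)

On each side the TISE gives plane waves with k = √(2m(E − V))/ℏ: k₁ = √(2·1·4.5) = 3.000, k₂ = √(2·1·2.32) = 2.154.
Matching ψ and ψ′ at x = 0 gives r = (k₁ − k₂)/(k₁ + k₂), so R = r² = 0.02694 and T = 1 − R = 0.9731.

R = 0.0269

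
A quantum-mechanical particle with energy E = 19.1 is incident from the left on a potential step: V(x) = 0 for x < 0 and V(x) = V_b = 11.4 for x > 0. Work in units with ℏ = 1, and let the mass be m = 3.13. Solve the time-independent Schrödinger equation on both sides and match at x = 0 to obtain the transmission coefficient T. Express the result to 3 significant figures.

T = 0.950

On each side the TISE gives plane waves with k = √(2m(E − V))/ℏ: k₁ = √(2·3.13·19.1) = 10.93, k₂ = √(2·3.13·7.7) = 6.943.
Matching ψ and ψ′ at x = 0 gives r = (k₁ − k₂)/(k₁ + k₂), so R = r² = 0.04986 and T = 1 − R = 0.9501.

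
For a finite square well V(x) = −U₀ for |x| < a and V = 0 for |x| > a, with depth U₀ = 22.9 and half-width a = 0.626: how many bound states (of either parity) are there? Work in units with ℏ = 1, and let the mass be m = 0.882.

N = 3

Define the well-strength parameter z₀ = (a/ℏ)√(2mU₀) = 0.626 × √(2·0.882·22.9) = 3.979.
A new bound state (alternating even/odd) appears each time z₀ passes a multiple of π/2, so N = ⌊2z₀/π⌋ + 1 = ⌊2.533⌋ + 1 = 3.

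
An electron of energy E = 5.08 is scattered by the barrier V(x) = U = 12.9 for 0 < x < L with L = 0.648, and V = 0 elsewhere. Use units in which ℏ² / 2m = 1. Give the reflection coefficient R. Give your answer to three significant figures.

E < U: inside the barrier ψ ∝ e^{±κx} with κ = √(2m(U − E))/ℏ = 2.796.
κL = 1.812, sinh(κL) = 2.980.
Matching ψ, ψ′ at both faces gives T = [1 + U² sinh²(κL) / (4E(U − E))]⁻¹ = 1/10.30 = 0.0971.
R = 1 − T = 0.903.

R = 0.903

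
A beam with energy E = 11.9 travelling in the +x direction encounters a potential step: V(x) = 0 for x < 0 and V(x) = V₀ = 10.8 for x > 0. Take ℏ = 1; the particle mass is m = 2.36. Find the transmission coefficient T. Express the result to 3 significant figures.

T = 0.715

On each side the TISE gives plane waves with k = √(2m(E − V))/ℏ: k₁ = √(2·2.36·11.9) = 7.495, k₂ = √(2·2.36·1.1) = 2.279.
Continuity of ψ and ψ′ at the step yields the reflection amplitude r = (k₁ − k₂)/(k₁ + k₂) = 0.5337; thus R = |r|² = 0.2848, T = 0.7152.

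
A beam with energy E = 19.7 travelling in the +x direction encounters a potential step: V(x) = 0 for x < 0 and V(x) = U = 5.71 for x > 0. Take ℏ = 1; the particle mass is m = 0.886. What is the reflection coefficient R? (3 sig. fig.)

R = 0.00729

On each side the TISE gives plane waves with k = √(2m(E − V))/ℏ: k₁ = √(2·0.886·19.7) = 5.908, k₂ = √(2·0.886·13.99) = 4.979.
Matching ψ and ψ′ at x = 0 gives r = (k₁ − k₂)/(k₁ + k₂), so R = r² = 0.007286 and T = 1 − R = 0.9927.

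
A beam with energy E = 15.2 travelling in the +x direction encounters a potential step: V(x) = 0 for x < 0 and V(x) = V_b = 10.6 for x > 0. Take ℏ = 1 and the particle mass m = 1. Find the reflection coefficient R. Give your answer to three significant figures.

R = 0.0842

On each side the TISE gives plane waves with k = √(2m(E − V))/ℏ: k₁ = √(2·1·15.2) = 5.514, k₂ = √(2·1·4.6) = 3.033.
Continuity of ψ and ψ′ at the step yields the reflection amplitude r = (k₁ − k₂)/(k₁ + k₂) = 0.2902; thus R = |r|² = 0.08423, T = 0.9158.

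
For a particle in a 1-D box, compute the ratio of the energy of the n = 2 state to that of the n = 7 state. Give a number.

Since E_n ∝ n², the ratio is (2/7)² = 0.0816327.

0.0816327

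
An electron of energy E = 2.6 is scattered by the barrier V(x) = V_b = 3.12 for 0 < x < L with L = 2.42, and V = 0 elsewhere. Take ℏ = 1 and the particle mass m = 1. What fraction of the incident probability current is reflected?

E < V_b: inside the barrier ψ ∝ e^{±κx} with κ = √(2m(V_b − E))/ℏ = 1.020.
κL = 2.468, sinh(κL) = 5.857.
Matching ψ, ψ′ at both faces gives T = [1 + V_b² sinh²(κL) / (4E(V_b − E))]⁻¹ = 1/62.74 = 0.0159.
R = 1 − T = 0.984.

R = 0.984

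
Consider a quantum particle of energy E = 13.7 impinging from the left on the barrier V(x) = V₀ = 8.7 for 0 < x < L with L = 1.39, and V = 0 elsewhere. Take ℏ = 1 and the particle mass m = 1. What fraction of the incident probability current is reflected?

R = 0.200

Above the barrier the interior wavenumber is k₂ = √(2m(E − V₀))/ℏ = 3.162, giving phase k₂L = 4.396.
Matching at both interfaces gives T⁻¹ = 1 + V₀² sin²(k₂L) / [4E(E − V₀)] = 1.249, hence T = 0.800.
R = 1 − T = 0.200.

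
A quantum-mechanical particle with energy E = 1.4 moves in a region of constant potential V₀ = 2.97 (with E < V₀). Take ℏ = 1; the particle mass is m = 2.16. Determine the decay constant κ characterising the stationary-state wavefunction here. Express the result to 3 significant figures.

κ = 2.60

Since E < V₀ the TISE in this region is ψ'' = κ²ψ with κ = √(2m(V₀ − E))/ℏ.
κ = √(2 × 2.16 × 1.57) = 2.604.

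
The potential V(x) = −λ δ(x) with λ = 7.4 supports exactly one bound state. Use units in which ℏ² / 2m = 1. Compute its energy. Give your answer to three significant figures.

E = -13.7

For x ≠ 0 the bound state is ψ ∝ e^{−κ|x|}; integrating the TISE across the delta gives the cusp condition 2κ = 2mλ/ℏ², so κ = 3.700.
Then E = −ℏ²κ²/(2m) = −mλ²/(2ℏ²) = -13.69.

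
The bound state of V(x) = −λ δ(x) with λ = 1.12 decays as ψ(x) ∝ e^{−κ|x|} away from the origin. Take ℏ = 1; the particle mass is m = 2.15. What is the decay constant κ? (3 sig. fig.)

κ = 2.41

Integrate −(ℏ²/2m)ψ'' − λδ(x)ψ = Eψ from −ε to +ε: the ψ'' term gives ψ'(0⁺) − ψ'(0⁻) and the δ term gives −(2mλ/ℏ²)ψ(0).
With ψ ∝ e^{−κ|x|} this yields −2κ = −2mλ/ℏ², so κ = mλ/ℏ² = 2.408.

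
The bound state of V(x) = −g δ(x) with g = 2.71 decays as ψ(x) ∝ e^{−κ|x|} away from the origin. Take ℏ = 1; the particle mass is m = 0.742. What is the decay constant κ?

Integrating the TISE across x = 0 gives the cusp condition ψ'(0⁺) − ψ'(0⁻) = −(2mg/ℏ²)ψ(0).
With ψ ∝ e^{−κ|x|} this yields −2κ = −2mg/ℏ², so κ = mg/ℏ² = 2.011.

κ = 2.01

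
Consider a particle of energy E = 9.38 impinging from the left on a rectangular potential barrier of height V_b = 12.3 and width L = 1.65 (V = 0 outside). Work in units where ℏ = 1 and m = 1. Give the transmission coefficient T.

T = 0.000996

Since E < V_b the interior solution is evanescent with decay constant κ = √(2m(V_b − E))/ℏ = 2.417.
κL = 3.987, sinh(κL) = 26.95.
Matching ψ, ψ′ at both faces gives T = [1 + V_b² sinh²(κL) / (4E(V_b − E))]⁻¹ = 1/1004 = 0.000996.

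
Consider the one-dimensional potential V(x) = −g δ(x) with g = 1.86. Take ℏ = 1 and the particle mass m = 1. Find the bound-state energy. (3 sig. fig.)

For x ≠ 0 the bound state is ψ ∝ e^{−κ|x|}; integrating the TISE across the delta gives the cusp condition 2κ = 2mg/ℏ², so κ = 1.860.
Then E = −ℏ²κ²/(2m) = −mg²/(2ℏ²) = -1.730.

E = -1.73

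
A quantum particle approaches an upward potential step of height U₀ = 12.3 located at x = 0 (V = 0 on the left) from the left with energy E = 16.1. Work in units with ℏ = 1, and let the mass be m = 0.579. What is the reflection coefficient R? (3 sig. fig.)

R = 0.120

The wavenumbers are k₁ = √(2mE)/ℏ = 4.318 on the left and k₂ = √(2m(E − U₀))/ℏ = 2.098 on the right.
Matching ψ and ψ′ at x = 0 gives r = (k₁ − k₂)/(k₁ + k₂), so R = r² = 0.1198 and T = 1 − R = 0.8802.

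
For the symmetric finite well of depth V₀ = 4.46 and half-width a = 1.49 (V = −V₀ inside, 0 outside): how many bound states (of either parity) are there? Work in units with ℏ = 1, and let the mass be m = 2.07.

N = 5

Define the well-strength parameter z₀ = (a/ℏ)√(2mV₀) = 1.49 × √(2·2.07·4.46) = 6.403.
A new bound state (alternating even/odd) appears each time z₀ passes a multiple of π/2, so N = ⌊2z₀/π⌋ + 1 = ⌊4.076⌋ + 1 = 5.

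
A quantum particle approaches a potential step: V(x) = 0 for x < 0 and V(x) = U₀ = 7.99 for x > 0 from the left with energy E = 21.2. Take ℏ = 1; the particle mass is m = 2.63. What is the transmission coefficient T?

T = 0.986

On each side the TISE gives plane waves with k = √(2m(E − V))/ℏ: k₁ = √(2·2.63·21.2) = 10.56, k₂ = √(2·2.63·13.21) = 8.336.
Continuity of ψ and ψ′ at the step yields the reflection amplitude r = (k₁ − k₂)/(k₁ + k₂) = 0.1177; thus R = |r|² = 0.01386, T = 0.9861.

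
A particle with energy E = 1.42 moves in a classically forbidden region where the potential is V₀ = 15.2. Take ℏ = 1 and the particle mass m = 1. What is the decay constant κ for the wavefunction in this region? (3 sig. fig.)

Since E < V₀ the TISE in this region is ψ'' = κ²ψ with κ = √(2m(V₀ − E))/ℏ.
κ = √(2 × 1 × 13.78) = 5.250.

κ = 5.25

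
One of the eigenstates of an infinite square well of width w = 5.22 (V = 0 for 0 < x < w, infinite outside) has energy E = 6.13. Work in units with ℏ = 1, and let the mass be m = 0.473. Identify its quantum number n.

For an infinite well E_n = n²π²ℏ²/(2mw²), so n = (w/πℏ)√(2mE).
n = (5.22/π) × √(2 × 0.473 × 6.13) = 4.001 → n = 4.

n = 4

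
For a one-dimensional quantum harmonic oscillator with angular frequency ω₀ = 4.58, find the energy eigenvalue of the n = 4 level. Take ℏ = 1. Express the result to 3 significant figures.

E = 20.6

Using E_n = (n + ½)ℏω₀: E_4 = 4.5 × 4.58 = 20.61.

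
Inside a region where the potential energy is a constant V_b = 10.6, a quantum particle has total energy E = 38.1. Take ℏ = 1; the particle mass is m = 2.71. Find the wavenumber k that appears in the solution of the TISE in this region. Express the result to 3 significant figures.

k = 12.2

With E > V_b the solution is oscillatory, ψ ∝ e^{±ikx} with k = √(2m(E − V_b))/ℏ.
k = √(2 × 2.71 × 27.5) = 12.21.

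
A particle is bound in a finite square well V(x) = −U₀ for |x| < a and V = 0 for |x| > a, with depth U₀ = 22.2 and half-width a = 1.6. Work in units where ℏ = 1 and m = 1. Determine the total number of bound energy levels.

The dimensionless depth is z₀ = a√(2mU₀)/ℏ = 1.6 × √(44.40) = 10.66.
The even/odd transcendental equations gain one root per π/2 in z₀, giving N = 1 + ⌊2z₀/π⌋ = 1 + ⌊6.787⌋ = 7.

N = 7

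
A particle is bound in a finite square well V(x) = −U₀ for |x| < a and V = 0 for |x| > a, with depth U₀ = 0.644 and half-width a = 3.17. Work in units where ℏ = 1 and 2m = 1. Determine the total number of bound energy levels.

The dimensionless depth is z₀ = a√(2mU₀)/ℏ = 3.17 × √(0.6440) = 2.544.
The even/odd transcendental equations gain one root per π/2 in z₀, giving N = 1 + ⌊2z₀/π⌋ = 1 + ⌊1.620⌋ = 2.

N = 2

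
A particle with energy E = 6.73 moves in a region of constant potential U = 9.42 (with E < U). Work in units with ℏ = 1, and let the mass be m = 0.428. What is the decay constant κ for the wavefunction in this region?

κ = 1.52

Since E < U the TISE in this region is ψ'' = κ²ψ with κ = √(2m(U − E))/ℏ.
κ = √(2 × 0.428 × 2.69) = 1.517.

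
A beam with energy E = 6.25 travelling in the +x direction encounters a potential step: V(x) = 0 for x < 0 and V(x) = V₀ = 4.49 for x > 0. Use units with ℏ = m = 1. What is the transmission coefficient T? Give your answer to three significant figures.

T = 0.906

On each side the TISE gives plane waves with k = √(2m(E − V))/ℏ: k₁ = √(2·1·6.25) = 3.536, k₂ = √(2·1·1.76) = 1.876.
Matching ψ and ψ′ at x = 0 gives r = (k₁ − k₂)/(k₁ + k₂), so R = r² = 0.09402 and T = 1 − R = 0.9060.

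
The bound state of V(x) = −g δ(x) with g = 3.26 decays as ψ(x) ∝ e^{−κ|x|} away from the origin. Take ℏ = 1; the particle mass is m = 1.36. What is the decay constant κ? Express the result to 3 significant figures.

Integrate −(ℏ²/2m)ψ'' − gδ(x)ψ = Eψ from −ε to +ε: the ψ'' term gives ψ'(0⁺) − ψ'(0⁻) and the δ term gives −(2mg/ℏ²)ψ(0).
With ψ ∝ e^{−κ|x|} this yields −2κ = −2mg/ℏ², so κ = mg/ℏ² = 4.434.

κ = 4.43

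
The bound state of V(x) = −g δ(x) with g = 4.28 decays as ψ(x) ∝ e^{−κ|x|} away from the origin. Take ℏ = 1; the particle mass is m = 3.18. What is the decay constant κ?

Integrate −(ℏ²/2m)ψ'' − gδ(x)ψ = Eψ from −ε to +ε: the ψ'' term gives ψ'(0⁺) − ψ'(0⁻) and the δ term gives −(2mg/ℏ²)ψ(0).
With ψ ∝ e^{−κ|x|} this yields −2κ = −2mg/ℏ², so κ = mg/ℏ² = 13.61.

κ = 13.6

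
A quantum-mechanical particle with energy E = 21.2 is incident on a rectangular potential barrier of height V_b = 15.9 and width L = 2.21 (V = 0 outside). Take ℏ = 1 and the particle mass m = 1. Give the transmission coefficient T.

T = 0.740

E > V_b: inside the barrier k₂ = √(2m(E − V_b))/ℏ = 3.256, k₂L = 7.195.
Matching at both interfaces gives T⁻¹ = 1 + V_b² sin²(k₂L) / [4E(E − V_b)] = 1.352, hence T = 0.740.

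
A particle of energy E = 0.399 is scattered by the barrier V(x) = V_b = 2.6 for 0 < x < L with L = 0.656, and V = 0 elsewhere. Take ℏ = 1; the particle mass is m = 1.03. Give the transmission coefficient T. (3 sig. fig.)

E < V_b: inside the barrier ψ ∝ e^{±κx} with κ = √(2m(V_b − E))/ℏ = 2.129.
κL = 1.397, sinh(κL) = 1.898.
Matching ψ, ψ′ at both faces gives T = [1 + V_b² sinh²(κL) / (4E(V_b − E))]⁻¹ = 1/7.929 = 0.126.

T = 0.126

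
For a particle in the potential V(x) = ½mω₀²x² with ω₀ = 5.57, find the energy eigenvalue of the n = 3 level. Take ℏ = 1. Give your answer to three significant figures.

E = 19.5

The oscillator eigenvalues are E_n = ℏω₀(n + ½), so E_3 = 5.57 × 3.5 = 19.50.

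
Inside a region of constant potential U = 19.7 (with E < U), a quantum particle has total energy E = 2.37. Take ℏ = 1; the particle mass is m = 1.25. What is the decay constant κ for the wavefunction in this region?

Since E < U the TISE in this region is ψ'' = κ²ψ with κ = √(2m(U − E))/ℏ.
κ = √(2 × 1.25 × 17.33) = 6.582.

κ = 6.58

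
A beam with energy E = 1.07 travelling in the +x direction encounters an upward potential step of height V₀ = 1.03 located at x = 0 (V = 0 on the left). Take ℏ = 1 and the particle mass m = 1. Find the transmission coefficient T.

T = 0.543

On each side the TISE gives plane waves with k = √(2m(E − V))/ℏ: k₁ = √(2·1·1.07) = 1.463, k₂ = √(2·1·0.04) = 0.2828.
Continuity of ψ and ψ′ at the step yields the reflection amplitude r = (k₁ − k₂)/(k₁ + k₂) = 0.6760; thus R = |r|² = 0.4569, T = 0.5431.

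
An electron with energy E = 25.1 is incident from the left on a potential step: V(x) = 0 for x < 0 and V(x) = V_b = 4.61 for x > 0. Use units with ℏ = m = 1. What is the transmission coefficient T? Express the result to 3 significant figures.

T = 0.997

On each side the TISE gives plane waves with k = √(2m(E − V))/ℏ: k₁ = √(2·1·25.1) = 7.085, k₂ = √(2·1·20.49) = 6.402.
Matching ψ and ψ′ at x = 0 gives r = (k₁ − k₂)/(k₁ + k₂), so R = r² = 0.002569 and T = 1 − R = 0.9974.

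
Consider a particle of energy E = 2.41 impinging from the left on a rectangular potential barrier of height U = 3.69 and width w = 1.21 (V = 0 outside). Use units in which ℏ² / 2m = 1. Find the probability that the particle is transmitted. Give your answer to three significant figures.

T = 0.211

E < U: inside the barrier ψ ∝ e^{±κx} with κ = √(2m(U − E))/ℏ = 1.131.
κw = 1.369, sinh(κw) = 1.838.
Matching ψ, ψ′ at both faces gives T = [1 + U² sinh²(κw) / (4E(U − E))]⁻¹ = 1/4.730 = 0.211.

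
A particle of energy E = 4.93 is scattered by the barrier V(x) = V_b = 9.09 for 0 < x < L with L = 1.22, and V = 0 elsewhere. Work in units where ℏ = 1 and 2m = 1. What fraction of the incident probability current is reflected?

Since E < V_b the interior solution is evanescent with decay constant κ = √(2m(V_b − E))/ℏ = 2.040.
κL = 2.488, sinh(κL) = 5.979.
The exact tunnelling result is T⁻¹ = 1 + V_b² sinh²(κL) / [4E(V_b − E)] = 37.01, so T = 0.0270.
R = 1 − T = 0.973.

R = 0.973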